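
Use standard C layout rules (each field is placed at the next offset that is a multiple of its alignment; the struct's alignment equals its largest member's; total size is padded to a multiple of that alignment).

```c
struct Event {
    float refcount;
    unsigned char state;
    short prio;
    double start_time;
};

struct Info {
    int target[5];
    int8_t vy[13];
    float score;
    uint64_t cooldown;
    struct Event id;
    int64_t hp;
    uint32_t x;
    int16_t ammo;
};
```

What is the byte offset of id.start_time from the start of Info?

56

Event: refcount at 0 (size 4, align 4) → ends 4; state at 4 (size 1, align 1) → ends 5; pad 1 to align 2 for prio; prio at 6 (size 2, align 2) → ends 8; start_time at 8 (size 8, align 8) → ends 16; total 16 bytes, alignment 8
target at 0 (size 20, align 4) → ends 20
vy at 20 (size 13, align 1) → ends 33
pad 3 to align 4 for score
score at 36 (size 4, align 4) → ends 40
cooldown at 40 (size 8, align 8) → ends 48
id at 48 (size 16, align 8) → ends 64
within Event: start_time at 8
48 + 8 = 56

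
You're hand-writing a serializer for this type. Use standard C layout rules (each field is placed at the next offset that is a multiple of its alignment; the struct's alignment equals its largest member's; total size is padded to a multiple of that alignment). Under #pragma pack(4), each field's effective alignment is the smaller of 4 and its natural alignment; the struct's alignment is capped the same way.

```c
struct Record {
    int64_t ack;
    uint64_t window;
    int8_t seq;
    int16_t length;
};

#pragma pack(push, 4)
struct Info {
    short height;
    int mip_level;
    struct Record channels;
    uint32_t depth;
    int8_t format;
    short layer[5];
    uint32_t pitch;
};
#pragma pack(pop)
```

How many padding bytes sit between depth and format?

Record: 0..8  ack  (8B, 8-aligned); 8..16  window  (8B, 8-aligned); 16..17  seq  (1B, 1-aligned); 17..18  -- padding (1B); 18..20  length  (2B, 2-aligned); 20..24  -- tail padding (4B); sizeof = 24, alignof = 8
0..2  height  (2B, 2-aligned)
2..4  -- padding (2B)
4..8  mip_level  (4B, 4-aligned)
8..32  channels  (24B, 4-aligned)
32..36  depth  (4B, 4-aligned)
36..37  format  (1B, 1-aligned)

0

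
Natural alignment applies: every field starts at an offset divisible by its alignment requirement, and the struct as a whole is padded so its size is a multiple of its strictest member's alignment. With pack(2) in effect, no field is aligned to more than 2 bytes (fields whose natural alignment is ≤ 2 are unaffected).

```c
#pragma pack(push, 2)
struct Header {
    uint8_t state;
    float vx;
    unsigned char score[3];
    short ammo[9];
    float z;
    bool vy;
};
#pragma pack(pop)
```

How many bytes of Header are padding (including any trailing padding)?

3

state at 0 (size 1, align 1) → ends 1
pad 1 to align 2 for vx
vx at 2 (size 4, align 2) → ends 6
score at 6 (size 3, align 1) → ends 9
pad 1 to align 2 for ammo
ammo at 10 (size 18, align 2) → ends 28
z at 28 (size 4, align 2) → ends 32
vy at 32 (size 1, align 1) → ends 33
tail pad 1 to reach multiple of 2
total 34 bytes, alignment 2
data bytes 31, size 34 → padding 3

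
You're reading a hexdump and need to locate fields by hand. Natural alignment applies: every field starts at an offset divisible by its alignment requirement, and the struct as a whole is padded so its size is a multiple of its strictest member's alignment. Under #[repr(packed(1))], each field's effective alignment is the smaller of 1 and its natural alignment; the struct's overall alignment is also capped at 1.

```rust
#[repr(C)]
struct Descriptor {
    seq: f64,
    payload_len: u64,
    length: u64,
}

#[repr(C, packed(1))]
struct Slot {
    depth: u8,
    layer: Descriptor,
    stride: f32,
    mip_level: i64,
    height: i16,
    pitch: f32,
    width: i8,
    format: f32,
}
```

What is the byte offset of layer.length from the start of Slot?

17

Descriptor: @0: seq [8B, align 8] → 8; @8: payload_len [8B, align 8] → 16; @16: length [8B, align 8] → 24; size 24, align 8
@0: depth [1B, align 1] → 1
@1: layer [24B, align 1] → 25
within Descriptor: length at 16
1 + 16 = 17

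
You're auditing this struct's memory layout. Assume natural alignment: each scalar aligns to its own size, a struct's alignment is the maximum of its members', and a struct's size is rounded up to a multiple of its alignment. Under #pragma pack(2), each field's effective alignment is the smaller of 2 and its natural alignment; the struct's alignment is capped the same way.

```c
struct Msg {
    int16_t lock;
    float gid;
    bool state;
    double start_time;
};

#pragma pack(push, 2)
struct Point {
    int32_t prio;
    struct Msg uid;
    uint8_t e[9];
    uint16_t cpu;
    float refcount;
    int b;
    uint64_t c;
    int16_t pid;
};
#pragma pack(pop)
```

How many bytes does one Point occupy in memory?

58

Msg: @0: lock [2B, align 2] → 2; +2 pad (align 4); @4: gid [4B, align 4] → 8; @8: state [1B, align 1] → 9; +7 pad (align 8); @16: start_time [8B, align 8] → 24; size 24, align 8
@0: prio [4B, align 2] → 4
@4: uid [24B, align 2] → 28
@28: e [9B, align 1] → 37
+1 pad (align 2)
@38: cpu [2B, align 2] → 40
@40: refcount [4B, align 2] → 44
@44: b [4B, align 2] → 48
@48: c [8B, align 2] → 56
@56: pid [2B, align 2] → 58
size 58, align 2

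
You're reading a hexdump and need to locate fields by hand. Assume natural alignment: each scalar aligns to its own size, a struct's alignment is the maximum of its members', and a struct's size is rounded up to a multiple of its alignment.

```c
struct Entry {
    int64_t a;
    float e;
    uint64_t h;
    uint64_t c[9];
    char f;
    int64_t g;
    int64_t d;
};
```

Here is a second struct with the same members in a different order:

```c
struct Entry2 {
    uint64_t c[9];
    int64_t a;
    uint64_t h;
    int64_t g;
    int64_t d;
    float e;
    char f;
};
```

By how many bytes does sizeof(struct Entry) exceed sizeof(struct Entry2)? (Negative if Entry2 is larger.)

8

a at 0 (size 8, align 8) → ends 8
e at 8 (size 4, align 4) → ends 12
pad 4 to align 8 for h
h at 16 (size 8, align 8) → ends 24
c at 24 (size 72, align 8) → ends 96
f at 96 (size 1, align 1) → ends 97
pad 7 to align 8 for g
g at 104 (size 8, align 8) → ends 112
d at 112 (size 8, align 8) → ends 120
total 120 bytes, alignment 8
— Entry2 —
c at 0 (size 72, align 8) → ends 72
a at 72 (size 8, align 8) → ends 80
h at 80 (size 8, align 8) → ends 88
g at 88 (size 8, align 8) → ends 96
d at 96 (size 8, align 8) → ends 104
e at 104 (size 4, align 4) → ends 108
f at 108 (size 1, align 1) → ends 109
tail pad 3 to reach multiple of 8
total 112 bytes, alignment 8
120 − 112 = 8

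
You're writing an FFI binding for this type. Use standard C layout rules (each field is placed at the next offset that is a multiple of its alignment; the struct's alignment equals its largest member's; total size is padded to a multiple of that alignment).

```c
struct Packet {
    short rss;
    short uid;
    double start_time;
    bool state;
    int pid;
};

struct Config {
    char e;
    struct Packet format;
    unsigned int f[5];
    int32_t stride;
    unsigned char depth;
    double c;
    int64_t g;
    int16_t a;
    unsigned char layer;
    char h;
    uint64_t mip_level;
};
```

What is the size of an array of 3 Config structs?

288

Packet: 0..2  rss  (2B, 2-aligned); 2..4  uid  (2B, 2-aligned); 4..8  -- padding (4B); 8..16  start_time  (8B, 8-aligned); 16..17  state  (1B, 1-aligned); 17..20  -- padding (3B); 20..24  pid  (4B, 4-aligned); sizeof = 24, alignof = 8
0..1  e  (1B, 1-aligned)
1..8  -- padding (7B)
8..32  format  (24B, 8-aligned)
32..52  f  (20B, 4-aligned)
52..56  stride  (4B, 4-aligned)
56..57  depth  (1B, 1-aligned)
57..64  -- padding (7B)
64..72  c  (8B, 8-aligned)
72..80  g  (8B, 8-aligned)
80..82  a  (2B, 2-aligned)
82..83  layer  (1B, 1-aligned)
83..84  h  (1B, 1-aligned)
84..88  -- padding (4B)
88..96  mip_level  (8B, 8-aligned)
sizeof = 96, alignof = 8
array of 3: 3 × 96 = 288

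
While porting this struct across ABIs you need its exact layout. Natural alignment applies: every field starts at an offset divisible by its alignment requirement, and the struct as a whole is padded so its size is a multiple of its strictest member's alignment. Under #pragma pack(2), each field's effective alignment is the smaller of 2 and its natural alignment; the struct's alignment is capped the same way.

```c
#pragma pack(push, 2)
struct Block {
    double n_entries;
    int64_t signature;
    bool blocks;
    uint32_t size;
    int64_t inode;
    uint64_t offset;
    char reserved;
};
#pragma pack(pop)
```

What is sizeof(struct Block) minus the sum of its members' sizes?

2

0..8  n_entries  (8B, 2-aligned)
8..16  signature  (8B, 2-aligned)
16..17  blocks  (1B, 1-aligned)
17..18  -- padding (1B)
18..22  size  (4B, 2-aligned)
22..30  inode  (8B, 2-aligned)
30..38  offset  (8B, 2-aligned)
38..39  reserved  (1B, 1-aligned)
39..40  -- tail padding (1B)
sizeof = 40, alignof = 2
data bytes 38, size 40 → padding 2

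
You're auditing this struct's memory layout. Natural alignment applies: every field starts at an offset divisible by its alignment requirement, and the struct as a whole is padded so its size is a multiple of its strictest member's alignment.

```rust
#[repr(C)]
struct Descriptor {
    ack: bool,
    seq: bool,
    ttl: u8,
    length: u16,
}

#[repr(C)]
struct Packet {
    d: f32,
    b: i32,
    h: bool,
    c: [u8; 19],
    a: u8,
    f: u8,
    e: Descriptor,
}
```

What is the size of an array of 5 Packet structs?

Descriptor: @0: ack [1B, align 1] → 1; @1: seq [1B, align 1] → 2; @2: ttl [1B, align 1] → 3; +1 pad (align 2); @4: length [2B, align 2] → 6; size 6, align 2
@0: d [4B, align 4] → 4
@4: b [4B, align 4] → 8
@8: h [1B, align 1] → 9
@9: c [19B, align 1] → 28
@28: a [1B, align 1] → 29
@29: f [1B, align 1] → 30
@30: e [6B, align 2] → 36
size 36, align 4
array of 5: 5 × 36 = 180

180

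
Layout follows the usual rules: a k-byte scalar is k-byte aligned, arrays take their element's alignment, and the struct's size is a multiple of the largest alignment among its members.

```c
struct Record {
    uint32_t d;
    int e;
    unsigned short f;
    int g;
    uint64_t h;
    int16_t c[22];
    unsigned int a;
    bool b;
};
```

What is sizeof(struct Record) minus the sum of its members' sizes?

9

@0: d [4B, align 4] → 4
@4: e [4B, align 4] → 8
@8: f [2B, align 2] → 10
+2 pad (align 4)
@12: g [4B, align 4] → 16
@16: h [8B, align 8] → 24
@24: c [44B, align 2] → 68
@68: a [4B, align 4] → 72
@72: b [1B, align 1] → 73
+7 tail pad (align 8)
size 80, align 8
data bytes 71, size 80 → padding 9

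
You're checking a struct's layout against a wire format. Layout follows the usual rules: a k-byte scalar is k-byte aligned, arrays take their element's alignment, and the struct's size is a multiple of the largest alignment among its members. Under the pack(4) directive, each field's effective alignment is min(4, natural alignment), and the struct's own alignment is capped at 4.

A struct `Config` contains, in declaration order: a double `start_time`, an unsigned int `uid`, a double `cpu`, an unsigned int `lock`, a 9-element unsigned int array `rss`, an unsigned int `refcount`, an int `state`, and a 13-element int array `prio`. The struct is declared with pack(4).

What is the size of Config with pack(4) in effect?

0..8  start_time  (8B, 4-aligned)
8..12  uid  (4B, 4-aligned)
12..20  cpu  (8B, 4-aligned)
20..24  lock  (4B, 4-aligned)
24..60  rss  (36B, 4-aligned)
60..64  refcount  (4B, 4-aligned)
64..68  state  (4B, 4-aligned)
68..120  prio  (52B, 4-aligned)
sizeof = 120, alignof = 4

120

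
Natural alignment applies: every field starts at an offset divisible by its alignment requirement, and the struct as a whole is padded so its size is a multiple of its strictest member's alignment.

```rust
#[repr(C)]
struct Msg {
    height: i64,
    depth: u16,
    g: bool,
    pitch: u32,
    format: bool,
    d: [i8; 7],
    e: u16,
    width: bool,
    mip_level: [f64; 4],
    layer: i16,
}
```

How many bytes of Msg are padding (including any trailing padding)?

@0: height [8B, align 8] → 8
@8: depth [2B, align 2] → 10
@10: g [1B, align 1] → 11
+1 pad (align 4)
@12: pitch [4B, align 4] → 16
@16: format [1B, align 1] → 17
@17: d [7B, align 1] → 24
@24: e [2B, align 2] → 26
@26: width [1B, align 1] → 27
+5 pad (align 8)
@32: mip_level [32B, align 8] → 64
@64: layer [2B, align 2] → 66
+6 tail pad (align 8)
size 72, align 8
data bytes 60, size 72 → padding 12

12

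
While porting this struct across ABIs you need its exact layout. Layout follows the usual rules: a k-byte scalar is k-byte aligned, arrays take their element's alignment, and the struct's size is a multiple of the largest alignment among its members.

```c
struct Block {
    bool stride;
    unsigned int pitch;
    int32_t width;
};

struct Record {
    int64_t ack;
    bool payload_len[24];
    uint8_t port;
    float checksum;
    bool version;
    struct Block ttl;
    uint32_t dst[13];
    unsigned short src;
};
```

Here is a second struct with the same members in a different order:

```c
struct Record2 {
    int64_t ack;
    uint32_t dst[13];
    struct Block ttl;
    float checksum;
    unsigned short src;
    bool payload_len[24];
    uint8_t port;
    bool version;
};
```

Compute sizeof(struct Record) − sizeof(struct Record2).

8

Block: @0: stride [1B, align 1] → 1; +3 pad (align 4); @4: pitch [4B, align 4] → 8; @8: width [4B, align 4] → 12; size 12, align 4
@0: ack [8B, align 8] → 8
@8: payload_len [24B, align 1] → 32
@32: port [1B, align 1] → 33
+3 pad (align 4)
@36: checksum [4B, align 4] → 40
@40: version [1B, align 1] → 41
+3 pad (align 4)
@44: ttl [12B, align 4] → 56
@56: dst [52B, align 4] → 108
@108: src [2B, align 2] → 110
+2 tail pad (align 8)
size 112, align 8
— Record2 —
@0: ack [8B, align 8] → 8
@8: dst [52B, align 4] → 60
@60: ttl [12B, align 4] → 72
@72: checksum [4B, align 4] → 76
@76: src [2B, align 2] → 78
@78: payload_len [24B, align 1] → 102
@102: port [1B, align 1] → 103
@103: version [1B, align 1] → 104
size 104, align 8
112 − 104 = 8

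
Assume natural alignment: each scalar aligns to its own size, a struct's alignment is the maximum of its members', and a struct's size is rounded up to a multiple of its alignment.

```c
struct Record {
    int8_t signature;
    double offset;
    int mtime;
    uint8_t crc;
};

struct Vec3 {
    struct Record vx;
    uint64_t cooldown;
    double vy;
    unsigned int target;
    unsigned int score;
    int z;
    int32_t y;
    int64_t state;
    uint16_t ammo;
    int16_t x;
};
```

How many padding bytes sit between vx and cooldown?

0

Record: @0: signature [1B, align 1] → 1; +7 pad (align 8); @8: offset [8B, align 8] → 16; @16: mtime [4B, align 4] → 20; @20: crc [1B, align 1] → 21; +3 tail pad (align 8); size 24, align 8
@0: vx [24B, align 8] → 24
@24: cooldown [8B, align 8] → 32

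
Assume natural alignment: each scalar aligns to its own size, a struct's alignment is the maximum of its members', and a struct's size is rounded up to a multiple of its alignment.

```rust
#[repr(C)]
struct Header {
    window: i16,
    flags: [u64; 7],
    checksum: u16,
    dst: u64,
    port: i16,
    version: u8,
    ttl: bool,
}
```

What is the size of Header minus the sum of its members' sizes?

16

0..2  window  (2B, 2-aligned)
2..8  -- padding (6B)
8..64  flags  (56B, 8-aligned)
64..66  checksum  (2B, 2-aligned)
66..72  -- padding (6B)
72..80  dst  (8B, 8-aligned)
80..82  port  (2B, 2-aligned)
82..83  version  (1B, 1-aligned)
83..84  ttl  (1B, 1-aligned)
84..88  -- tail padding (4B)
sizeof = 88, alignof = 8
data bytes 72, size 88 → padding 16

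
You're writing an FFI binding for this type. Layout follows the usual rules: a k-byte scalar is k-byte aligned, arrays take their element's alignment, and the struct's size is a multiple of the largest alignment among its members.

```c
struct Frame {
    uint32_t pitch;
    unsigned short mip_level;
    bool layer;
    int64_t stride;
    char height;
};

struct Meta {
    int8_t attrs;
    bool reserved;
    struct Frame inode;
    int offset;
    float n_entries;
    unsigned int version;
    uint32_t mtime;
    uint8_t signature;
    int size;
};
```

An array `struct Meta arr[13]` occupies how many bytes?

728

Frame: pitch at 0 (size 4, align 4) → ends 4; mip_level at 4 (size 2, align 2) → ends 6; layer at 6 (size 1, align 1) → ends 7; pad 1 to align 8 for stride; stride at 8 (size 8, align 8) → ends 16; height at 16 (size 1, align 1) → ends 17; tail pad 7 to reach multiple of 8; total 24 bytes, alignment 8
attrs at 0 (size 1, align 1) → ends 1
reserved at 1 (size 1, align 1) → ends 2
pad 6 to align 8 for inode
inode at 8 (size 24, align 8) → ends 32
offset at 32 (size 4, align 4) → ends 36
n_entries at 36 (size 4, align 4) → ends 40
version at 40 (size 4, align 4) → ends 44
mtime at 44 (size 4, align 4) → ends 48
signature at 48 (size 1, align 1) → ends 49
pad 3 to align 4 for size
size at 52 (size 4, align 4) → ends 56
total 56 bytes, alignment 8
array of 13: 13 × 56 = 728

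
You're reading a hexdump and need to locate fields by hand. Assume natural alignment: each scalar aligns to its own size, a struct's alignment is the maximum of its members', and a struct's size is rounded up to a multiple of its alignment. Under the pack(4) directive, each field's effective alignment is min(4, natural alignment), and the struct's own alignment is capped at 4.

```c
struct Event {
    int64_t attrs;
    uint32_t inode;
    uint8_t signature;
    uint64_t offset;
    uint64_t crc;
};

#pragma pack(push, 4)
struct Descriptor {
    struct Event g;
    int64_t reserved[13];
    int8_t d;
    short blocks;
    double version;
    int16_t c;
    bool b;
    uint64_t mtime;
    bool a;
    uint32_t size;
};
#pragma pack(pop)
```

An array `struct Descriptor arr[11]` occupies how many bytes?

1848

Event: attrs at 0 (size 8, align 8) → ends 8; inode at 8 (size 4, align 4) → ends 12; signature at 12 (size 1, align 1) → ends 13; pad 3 to align 8 for offset; offset at 16 (size 8, align 8) → ends 24; crc at 24 (size 8, align 8) → ends 32; total 32 bytes, alignment 8
g at 0 (size 32, align 4) → ends 32
reserved at 32 (size 104, align 4) → ends 136
d at 136 (size 1, align 1) → ends 137
pad 1 to align 2 for blocks
blocks at 138 (size 2, align 2) → ends 140
version at 140 (size 8, align 4) → ends 148
c at 148 (size 2, align 2) → ends 150
b at 150 (size 1, align 1) → ends 151
pad 1 to align 4 for mtime
mtime at 152 (size 8, align 4) → ends 160
a at 160 (size 1, align 1) → ends 161
pad 3 to align 4 for size
size at 164 (size 4, align 4) → ends 168
total 168 bytes, alignment 4
array of 11: 11 × 168 = 1848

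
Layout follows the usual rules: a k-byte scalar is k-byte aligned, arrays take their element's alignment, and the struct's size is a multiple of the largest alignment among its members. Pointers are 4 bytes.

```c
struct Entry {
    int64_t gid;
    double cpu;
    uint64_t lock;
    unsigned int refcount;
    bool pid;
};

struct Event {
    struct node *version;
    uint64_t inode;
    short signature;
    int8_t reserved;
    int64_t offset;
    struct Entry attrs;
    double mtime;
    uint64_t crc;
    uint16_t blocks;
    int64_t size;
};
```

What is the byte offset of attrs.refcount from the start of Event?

Entry: @0: gid [8B, align 8] → 8; @8: cpu [8B, align 8] → 16; @16: lock [8B, align 8] → 24; @24: refcount [4B, align 4] → 28; @28: pid [1B, align 1] → 29; +3 tail pad (align 8); size 32, align 8
@0: version [4B, align 4] → 4
+4 pad (align 8)
@8: inode [8B, align 8] → 16
@16: signature [2B, align 2] → 18
@18: reserved [1B, align 1] → 19
+5 pad (align 8)
@24: offset [8B, align 8] → 32
@32: attrs [32B, align 8] → 64
within Entry: refcount at 24
32 + 24 = 56

56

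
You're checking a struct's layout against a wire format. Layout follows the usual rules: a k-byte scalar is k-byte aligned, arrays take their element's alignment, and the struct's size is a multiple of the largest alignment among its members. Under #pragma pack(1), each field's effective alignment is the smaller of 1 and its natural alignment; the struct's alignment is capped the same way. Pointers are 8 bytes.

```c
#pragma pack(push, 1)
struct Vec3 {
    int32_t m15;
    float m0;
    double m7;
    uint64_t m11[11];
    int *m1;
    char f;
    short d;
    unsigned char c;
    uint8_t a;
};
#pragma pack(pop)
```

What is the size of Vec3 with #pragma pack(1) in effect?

m15 at 0 (size 4, align 1) → ends 4
m0 at 4 (size 4, align 1) → ends 8
m7 at 8 (size 8, align 1) → ends 16
m11 at 16 (size 88, align 1) → ends 104
m1 at 104 (size 8, align 1) → ends 112
f at 112 (size 1, align 1) → ends 113
d at 113 (size 2, align 1) → ends 115
c at 115 (size 1, align 1) → ends 116
a at 116 (size 1, align 1) → ends 117
total 117 bytes, alignment 1

117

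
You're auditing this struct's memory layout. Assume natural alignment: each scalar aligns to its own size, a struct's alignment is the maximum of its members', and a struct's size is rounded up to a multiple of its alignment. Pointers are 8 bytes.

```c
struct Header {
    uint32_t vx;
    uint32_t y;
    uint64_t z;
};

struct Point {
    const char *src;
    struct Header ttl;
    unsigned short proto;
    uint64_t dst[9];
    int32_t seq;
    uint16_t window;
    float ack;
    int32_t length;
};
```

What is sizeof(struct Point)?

Header: 0..4  vx  (4B, 4-aligned); 4..8  y  (4B, 4-aligned); 8..16  z  (8B, 8-aligned); sizeof = 16, alignof = 8
0..8  src  (8B, 8-aligned)
8..24  ttl  (16B, 8-aligned)
24..26  proto  (2B, 2-aligned)
26..32  -- padding (6B)
32..104  dst  (72B, 8-aligned)
104..108  seq  (4B, 4-aligned)
108..110  window  (2B, 2-aligned)
110..112  -- padding (2B)
112..116  ack  (4B, 4-aligned)
116..120  length  (4B, 4-aligned)
sizeof = 120, alignof = 8

120 bytes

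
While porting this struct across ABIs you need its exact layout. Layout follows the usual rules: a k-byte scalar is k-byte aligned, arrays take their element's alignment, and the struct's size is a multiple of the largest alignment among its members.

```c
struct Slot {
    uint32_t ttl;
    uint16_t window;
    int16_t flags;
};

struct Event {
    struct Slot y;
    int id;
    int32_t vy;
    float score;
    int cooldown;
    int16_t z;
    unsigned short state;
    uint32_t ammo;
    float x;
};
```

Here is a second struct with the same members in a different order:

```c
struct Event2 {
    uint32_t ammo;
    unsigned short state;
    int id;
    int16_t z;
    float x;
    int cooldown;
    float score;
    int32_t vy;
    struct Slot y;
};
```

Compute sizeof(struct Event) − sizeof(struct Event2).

-4

Slot: @0: ttl [4B, align 4] → 4; @4: window [2B, align 2] → 6; @6: flags [2B, align 2] → 8; size 8, align 4
@0: y [8B, align 4] → 8
@8: id [4B, align 4] → 12
@12: vy [4B, align 4] → 16
@16: score [4B, align 4] → 20
@20: cooldown [4B, align 4] → 24
@24: z [2B, align 2] → 26
@26: state [2B, align 2] → 28
@28: ammo [4B, align 4] → 32
@32: x [4B, align 4] → 36
size 36, align 4
— Event2 —
@0: ammo [4B, align 4] → 4
@4: state [2B, align 2] → 6
+2 pad (align 4)
@8: id [4B, align 4] → 12
@12: z [2B, align 2] → 14
+2 pad (align 4)
@16: x [4B, align 4] → 20
@20: cooldown [4B, align 4] → 24
@24: score [4B, align 4] → 28
@28: vy [4B, align 4] → 32
@32: y [8B, align 4] → 40
size 40, align 4
36 − 40 = -4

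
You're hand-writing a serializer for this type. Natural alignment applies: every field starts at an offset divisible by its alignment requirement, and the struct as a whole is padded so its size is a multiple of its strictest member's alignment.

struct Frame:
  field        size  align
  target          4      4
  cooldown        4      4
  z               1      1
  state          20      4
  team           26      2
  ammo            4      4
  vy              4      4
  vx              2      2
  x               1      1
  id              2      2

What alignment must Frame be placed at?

member alignments: target=4, cooldown=4, z=1, state=4, team=2, ammo=4, vy=4, vx=2, x=1, id=2
max = 4

4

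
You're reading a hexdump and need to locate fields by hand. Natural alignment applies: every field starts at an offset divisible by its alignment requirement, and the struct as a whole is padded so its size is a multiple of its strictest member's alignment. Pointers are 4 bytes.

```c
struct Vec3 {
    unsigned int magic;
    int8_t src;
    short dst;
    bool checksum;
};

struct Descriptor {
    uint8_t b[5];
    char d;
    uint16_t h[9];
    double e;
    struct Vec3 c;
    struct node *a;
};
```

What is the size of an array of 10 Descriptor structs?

Vec3: @0: magic [4B, align 4] → 4; @4: src [1B, align 1] → 5; +1 pad (align 2); @6: dst [2B, align 2] → 8; @8: checksum [1B, align 1] → 9; +3 tail pad (align 4); size 12, align 4
@0: b [5B, align 1] → 5
@5: d [1B, align 1] → 6
@6: h [18B, align 2] → 24
@24: e [8B, align 8] → 32
@32: c [12B, align 4] → 44
@44: a [4B, align 4] → 48
size 48, align 8
array of 10: 10 × 48 = 480

480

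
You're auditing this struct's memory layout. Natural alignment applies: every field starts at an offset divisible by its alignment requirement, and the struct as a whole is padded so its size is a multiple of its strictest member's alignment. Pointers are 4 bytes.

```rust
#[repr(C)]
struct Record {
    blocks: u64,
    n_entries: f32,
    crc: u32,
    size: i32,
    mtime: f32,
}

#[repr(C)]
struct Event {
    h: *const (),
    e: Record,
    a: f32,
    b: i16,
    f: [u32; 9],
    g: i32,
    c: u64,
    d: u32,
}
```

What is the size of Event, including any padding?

96

Record: blocks at 0 (size 8, align 8) → ends 8; n_entries at 8 (size 4, align 4) → ends 12; crc at 12 (size 4, align 4) → ends 16; size at 16 (size 4, align 4) → ends 20; mtime at 20 (size 4, align 4) → ends 24; total 24 bytes, alignment 8
h at 0 (size 4, align 4) → ends 4
pad 4 to align 8 for e
e at 8 (size 24, align 8) → ends 32
a at 32 (size 4, align 4) → ends 36
b at 36 (size 2, align 2) → ends 38
pad 2 to align 4 for f
f at 40 (size 36, align 4) → ends 76
g at 76 (size 4, align 4) → ends 80
c at 80 (size 8, align 8) → ends 88
d at 88 (size 4, align 4) → ends 92
tail pad 4 to reach multiple of 8
total 96 bytes, alignment 8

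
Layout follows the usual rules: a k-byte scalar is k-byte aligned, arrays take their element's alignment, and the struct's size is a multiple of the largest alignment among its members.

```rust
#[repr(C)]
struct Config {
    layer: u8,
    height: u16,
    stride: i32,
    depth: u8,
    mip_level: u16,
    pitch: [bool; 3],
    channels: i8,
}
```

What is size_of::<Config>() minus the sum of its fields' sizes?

@0: layer [1B, align 1] → 1
+1 pad (align 2)
@2: height [2B, align 2] → 4
@4: stride [4B, align 4] → 8
@8: depth [1B, align 1] → 9
+1 pad (align 2)
@10: mip_level [2B, align 2] → 12
@12: pitch [3B, align 1] → 15
@15: channels [1B, align 1] → 16
size 16, align 4
data bytes 14, size 16 → padding 2

2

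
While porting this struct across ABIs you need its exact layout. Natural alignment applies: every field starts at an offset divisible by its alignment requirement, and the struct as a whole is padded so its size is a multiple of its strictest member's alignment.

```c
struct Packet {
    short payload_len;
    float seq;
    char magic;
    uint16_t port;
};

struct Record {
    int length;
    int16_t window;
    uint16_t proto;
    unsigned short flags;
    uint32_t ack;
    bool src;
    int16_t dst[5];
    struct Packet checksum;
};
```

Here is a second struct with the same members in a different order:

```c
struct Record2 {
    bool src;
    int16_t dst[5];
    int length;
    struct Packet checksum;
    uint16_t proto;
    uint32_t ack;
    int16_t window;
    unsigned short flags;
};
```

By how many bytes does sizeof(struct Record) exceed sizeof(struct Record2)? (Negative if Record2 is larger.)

0

Packet: 0..2  payload_len  (2B, 2-aligned); 2..4  -- padding (2B); 4..8  seq  (4B, 4-aligned); 8..9  magic  (1B, 1-aligned); 9..10  -- padding (1B); 10..12  port  (2B, 2-aligned); sizeof = 12, alignof = 4
0..4  length  (4B, 4-aligned)
4..6  window  (2B, 2-aligned)
6..8  proto  (2B, 2-aligned)
8..10  flags  (2B, 2-aligned)
10..12  -- padding (2B)
12..16  ack  (4B, 4-aligned)
16..17  src  (1B, 1-aligned)
17..18  -- padding (1B)
18..28  dst  (10B, 2-aligned)
28..40  checksum  (12B, 4-aligned)
sizeof = 40, alignof = 4
— Record2 —
0..1  src  (1B, 1-aligned)
1..2  -- padding (1B)
2..12  dst  (10B, 2-aligned)
12..16  length  (4B, 4-aligned)
16..28  checksum  (12B, 4-aligned)
28..30  proto  (2B, 2-aligned)
30..32  -- padding (2B)
32..36  ack  (4B, 4-aligned)
36..38  window  (2B, 2-aligned)
38..40  flags  (2B, 2-aligned)
sizeof = 40, alignof = 4
40 − 40 = 0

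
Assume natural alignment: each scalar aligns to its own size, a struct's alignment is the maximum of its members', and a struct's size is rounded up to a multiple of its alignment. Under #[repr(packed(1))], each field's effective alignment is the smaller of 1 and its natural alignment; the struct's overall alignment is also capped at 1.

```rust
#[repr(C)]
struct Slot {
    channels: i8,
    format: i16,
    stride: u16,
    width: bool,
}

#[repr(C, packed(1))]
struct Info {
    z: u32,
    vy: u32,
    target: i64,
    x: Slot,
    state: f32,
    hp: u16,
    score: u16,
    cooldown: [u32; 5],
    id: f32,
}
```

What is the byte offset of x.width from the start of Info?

22

Slot: channels at 0 (size 1, align 1) → ends 1; pad 1 to align 2 for format; format at 2 (size 2, align 2) → ends 4; stride at 4 (size 2, align 2) → ends 6; width at 6 (size 1, align 1) → ends 7; tail pad 1 to reach multiple of 2; total 8 bytes, alignment 2
z at 0 (size 4, align 1) → ends 4
vy at 4 (size 4, align 1) → ends 8
target at 8 (size 8, align 1) → ends 16
x at 16 (size 8, align 1) → ends 24
within Slot: width at 6
16 + 6 = 22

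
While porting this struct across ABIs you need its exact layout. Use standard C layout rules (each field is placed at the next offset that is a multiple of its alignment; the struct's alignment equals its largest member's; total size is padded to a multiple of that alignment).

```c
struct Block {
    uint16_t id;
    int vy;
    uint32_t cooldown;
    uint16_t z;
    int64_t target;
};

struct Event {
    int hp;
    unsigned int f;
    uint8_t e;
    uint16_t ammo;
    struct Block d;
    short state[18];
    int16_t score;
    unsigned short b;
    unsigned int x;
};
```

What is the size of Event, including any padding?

Block: id at 0 (size 2, align 2) → ends 2; pad 2 to align 4 for vy; vy at 4 (size 4, align 4) → ends 8; cooldown at 8 (size 4, align 4) → ends 12; z at 12 (size 2, align 2) → ends 14; pad 2 to align 8 for target; target at 16 (size 8, align 8) → ends 24; total 24 bytes, alignment 8
hp at 0 (size 4, align 4) → ends 4
f at 4 (size 4, align 4) → ends 8
e at 8 (size 1, align 1) → ends 9
pad 1 to align 2 for ammo
ammo at 10 (size 2, align 2) → ends 12
pad 4 to align 8 for d
d at 16 (size 24, align 8) → ends 40
state at 40 (size 36, align 2) → ends 76
score at 76 (size 2, align 2) → ends 78
b at 78 (size 2, align 2) → ends 80
x at 80 (size 4, align 4) → ends 84
tail pad 4 to reach multiple of 8
total 88 bytes, alignment 8

88 bytes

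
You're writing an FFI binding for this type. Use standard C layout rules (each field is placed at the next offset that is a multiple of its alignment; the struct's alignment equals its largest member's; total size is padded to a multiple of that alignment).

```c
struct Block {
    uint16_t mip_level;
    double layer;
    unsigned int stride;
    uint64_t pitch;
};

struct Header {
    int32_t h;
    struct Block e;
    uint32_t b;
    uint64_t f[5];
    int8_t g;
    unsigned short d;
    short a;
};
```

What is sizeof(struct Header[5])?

Block: mip_level at 0 (size 2, align 2) → ends 2; pad 6 to align 8 for layer; layer at 8 (size 8, align 8) → ends 16; stride at 16 (size 4, align 4) → ends 20; pad 4 to align 8 for pitch; pitch at 24 (size 8, align 8) → ends 32; total 32 bytes, alignment 8
h at 0 (size 4, align 4) → ends 4
pad 4 to align 8 for e
e at 8 (size 32, align 8) → ends 40
b at 40 (size 4, align 4) → ends 44
pad 4 to align 8 for f
f at 48 (size 40, align 8) → ends 88
g at 88 (size 1, align 1) → ends 89
pad 1 to align 2 for d
d at 90 (size 2, align 2) → ends 92
a at 92 (size 2, align 2) → ends 94
tail pad 2 to reach multiple of 8
total 96 bytes, alignment 8
array of 5: 5 × 96 = 480

480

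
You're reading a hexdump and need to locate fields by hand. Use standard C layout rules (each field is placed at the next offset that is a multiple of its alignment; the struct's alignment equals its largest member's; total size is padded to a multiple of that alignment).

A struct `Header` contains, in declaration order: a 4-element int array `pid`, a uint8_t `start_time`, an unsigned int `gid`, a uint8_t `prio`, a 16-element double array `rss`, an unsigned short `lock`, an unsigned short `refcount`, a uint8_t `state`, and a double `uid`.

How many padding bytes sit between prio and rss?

pid at 0 (size 16, align 4) → ends 16
start_time at 16 (size 1, align 1) → ends 17
pad 3 to align 4 for gid
gid at 20 (size 4, align 4) → ends 24
prio at 24 (size 1, align 1) → ends 25
pad 7 to align 8 for rss
rss at 32 (size 128, align 8) → ends 160

7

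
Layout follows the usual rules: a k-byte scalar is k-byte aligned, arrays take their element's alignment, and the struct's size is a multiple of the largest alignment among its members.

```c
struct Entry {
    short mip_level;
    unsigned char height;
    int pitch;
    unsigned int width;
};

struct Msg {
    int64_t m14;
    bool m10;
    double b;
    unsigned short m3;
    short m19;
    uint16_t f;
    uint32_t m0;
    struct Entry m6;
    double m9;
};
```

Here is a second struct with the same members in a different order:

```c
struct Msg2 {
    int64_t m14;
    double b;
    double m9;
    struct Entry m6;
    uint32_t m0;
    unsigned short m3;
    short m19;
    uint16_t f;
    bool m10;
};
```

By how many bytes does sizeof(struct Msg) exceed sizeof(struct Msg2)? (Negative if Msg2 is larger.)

8

Entry: 0..2  mip_level  (2B, 2-aligned); 2..3  height  (1B, 1-aligned); 3..4  -- padding (1B); 4..8  pitch  (4B, 4-aligned); 8..12  width  (4B, 4-aligned); sizeof = 12, alignof = 4
0..8  m14  (8B, 8-aligned)
8..9  m10  (1B, 1-aligned)
9..16  -- padding (7B)
16..24  b  (8B, 8-aligned)
24..26  m3  (2B, 2-aligned)
26..28  m19  (2B, 2-aligned)
28..30  f  (2B, 2-aligned)
30..32  -- padding (2B)
32..36  m0  (4B, 4-aligned)
36..48  m6  (12B, 4-aligned)
48..56  m9  (8B, 8-aligned)
sizeof = 56, alignof = 8
— Msg2 —
0..8  m14  (8B, 8-aligned)
8..16  b  (8B, 8-aligned)
16..24  m9  (8B, 8-aligned)
24..36  m6  (12B, 4-aligned)
36..40  m0  (4B, 4-aligned)
40..42  m3  (2B, 2-aligned)
42..44  m19  (2B, 2-aligned)
44..46  f  (2B, 2-aligned)
46..47  m10  (1B, 1-aligned)
47..48  -- tail padding (1B)
sizeof = 48, alignof = 8
56 − 48 = 8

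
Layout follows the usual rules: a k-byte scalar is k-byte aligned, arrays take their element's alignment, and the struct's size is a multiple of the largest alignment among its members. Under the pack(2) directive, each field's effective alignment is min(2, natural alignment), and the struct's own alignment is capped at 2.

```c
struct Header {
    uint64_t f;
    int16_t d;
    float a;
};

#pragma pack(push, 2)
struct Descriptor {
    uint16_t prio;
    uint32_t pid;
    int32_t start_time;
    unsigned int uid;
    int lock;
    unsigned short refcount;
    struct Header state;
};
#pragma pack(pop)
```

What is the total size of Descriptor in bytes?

36

Header: 0..8  f  (8B, 8-aligned); 8..10  d  (2B, 2-aligned); 10..12  -- padding (2B); 12..16  a  (4B, 4-aligned); sizeof = 16, alignof = 8
0..2  prio  (2B, 2-aligned)
2..6  pid  (4B, 2-aligned)
6..10  start_time  (4B, 2-aligned)
10..14  uid  (4B, 2-aligned)
14..18  lock  (4B, 2-aligned)
18..20  refcount  (2B, 2-aligned)
20..36  state  (16B, 2-aligned)
sizeof = 36, alignof = 2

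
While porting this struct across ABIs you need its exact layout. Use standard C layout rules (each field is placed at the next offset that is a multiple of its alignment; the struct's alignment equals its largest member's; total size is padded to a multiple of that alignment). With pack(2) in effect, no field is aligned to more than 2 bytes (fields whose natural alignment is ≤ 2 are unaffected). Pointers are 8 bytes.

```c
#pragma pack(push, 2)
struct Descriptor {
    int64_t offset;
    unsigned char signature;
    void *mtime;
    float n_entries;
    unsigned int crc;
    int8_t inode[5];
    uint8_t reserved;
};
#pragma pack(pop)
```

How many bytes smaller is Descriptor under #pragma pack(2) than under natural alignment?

natural layout:
  offset at 0 (size 8, align 8) → ends 8
  signature at 8 (size 1, align 1) → ends 9
  pad 7 to align 8 for mtime
  mtime at 16 (size 8, align 8) → ends 24
  n_entries at 24 (size 4, align 4) → ends 28
  crc at 28 (size 4, align 4) → ends 32
  inode at 32 (size 5, align 1) → ends 37
  reserved at 37 (size 1, align 1) → ends 38
  tail pad 2 to reach multiple of 8
  total 40 bytes, alignment 8
packed(2) layout:
  offset at 0 (size 8, align 2) → ends 8
  signature at 8 (size 1, align 1) → ends 9
  pad 1 to align 2 for mtime
  mtime at 10 (size 8, align 2) → ends 18
  n_entries at 18 (size 4, align 2) → ends 22
  crc at 22 (size 4, align 2) → ends 26
  inode at 26 (size 5, align 1) → ends 31
  reserved at 31 (size 1, align 1) → ends 32
  total 32 bytes, alignment 2
40 − 32 = 8

8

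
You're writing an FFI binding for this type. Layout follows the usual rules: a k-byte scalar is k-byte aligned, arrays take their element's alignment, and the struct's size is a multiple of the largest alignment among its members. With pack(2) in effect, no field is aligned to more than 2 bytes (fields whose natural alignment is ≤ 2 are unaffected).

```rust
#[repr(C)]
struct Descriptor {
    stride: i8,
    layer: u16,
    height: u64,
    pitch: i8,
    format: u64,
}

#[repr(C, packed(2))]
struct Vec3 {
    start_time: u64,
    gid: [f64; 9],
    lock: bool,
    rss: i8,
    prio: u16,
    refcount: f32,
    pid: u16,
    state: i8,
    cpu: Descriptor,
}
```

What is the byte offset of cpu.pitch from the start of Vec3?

108

Descriptor: 0..1  stride  (1B, 1-aligned); 1..2  -- padding (1B); 2..4  layer  (2B, 2-aligned); 4..8  -- padding (4B); 8..16  height  (8B, 8-aligned); 16..17  pitch  (1B, 1-aligned); 17..24  -- padding (7B); 24..32  format  (8B, 8-aligned); sizeof = 32, alignof = 8
0..8  start_time  (8B, 2-aligned)
8..80  gid  (72B, 2-aligned)
80..81  lock  (1B, 1-aligned)
81..82  rss  (1B, 1-aligned)
82..84  prio  (2B, 2-aligned)
84..88  refcount  (4B, 2-aligned)
88..90  pid  (2B, 2-aligned)
90..91  state  (1B, 1-aligned)
91..92  -- padding (1B)
92..124  cpu  (32B, 2-aligned)
within Descriptor: pitch at 16
92 + 16 = 108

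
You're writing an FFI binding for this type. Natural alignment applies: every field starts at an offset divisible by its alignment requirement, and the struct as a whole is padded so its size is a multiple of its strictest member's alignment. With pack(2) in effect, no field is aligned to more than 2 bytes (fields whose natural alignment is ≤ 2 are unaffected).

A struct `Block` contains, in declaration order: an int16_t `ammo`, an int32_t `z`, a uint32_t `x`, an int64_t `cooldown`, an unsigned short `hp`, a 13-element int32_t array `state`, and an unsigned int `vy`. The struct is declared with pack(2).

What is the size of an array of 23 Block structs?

0..2  ammo  (2B, 2-aligned)
2..6  z  (4B, 2-aligned)
6..10  x  (4B, 2-aligned)
10..18  cooldown  (8B, 2-aligned)
18..20  hp  (2B, 2-aligned)
20..72  state  (52B, 2-aligned)
72..76  vy  (4B, 2-aligned)
sizeof = 76, alignof = 2
array of 23: 23 × 76 = 1748

1748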